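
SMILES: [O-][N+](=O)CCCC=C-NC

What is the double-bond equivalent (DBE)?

Molecular formula from the SMILES: C6H12N2O2.
DoU = (2C + 2 + N − H − X)/2 = (2·6 + 2 + 2 − 12 − 0)/2 = 4/2 = 2.
(Structurally: 0 ring(s) + 2 π bond(s) = 2.)

2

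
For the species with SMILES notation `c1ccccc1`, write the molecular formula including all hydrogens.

C6H6

Heavy atoms from the SMILES: 6 C.
Implicit hydrogens by atom environment:
  6 × C (aromatic): 1 H each → 6
  Total hydrogens = 6.
Molecular formula: C6H6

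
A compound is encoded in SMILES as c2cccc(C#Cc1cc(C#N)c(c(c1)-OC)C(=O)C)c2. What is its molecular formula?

C18H13NO2

Heavy atoms from the SMILES: 18 C, 1 N, 2 O.
Implicit hydrogens by atom environment:
  7 × C (aromatic): 1 H each → 7
  5 × C (aromatic): no H
  4 × C: no H
  2 × C: 3 H each → 6
  2 × O: no H
  1 × N: no H
  Total hydrogens = 13.
Molecular formula: C18H13NO2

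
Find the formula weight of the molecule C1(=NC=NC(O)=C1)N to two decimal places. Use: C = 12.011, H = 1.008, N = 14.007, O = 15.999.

Molecular formula: C4H5N3O.
M = 4×12.011 + 5×1.008 + 3×14.007 + 1×15.999 = 111.10 g/mol.

111.10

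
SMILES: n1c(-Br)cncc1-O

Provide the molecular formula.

C4H3BrN2O

Heavy atoms from the SMILES: 1 Br, 4 C, 2 N, 1 O.
Implicit hydrogens by atom environment:
  2 × C (aromatic): 1 H each → 2
  2 × C (aromatic): no H
  2 × N (aromatic): no H
  1 × Br: no H
  1 × O: 1 H
  Total hydrogens = 3.
Molecular formula: C4H3BrN2O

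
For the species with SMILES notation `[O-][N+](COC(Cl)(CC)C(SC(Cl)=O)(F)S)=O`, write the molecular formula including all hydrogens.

C6H8Cl2FNO4S2

Heavy atoms from the SMILES: 6 C, 2 Cl, 1 F, 1 N, 4 O, 2 S.
Implicit hydrogens by atom environment:
  3 × C: no H
  3 × O: no H
  2 × C: 2 H each → 4
  2 × Cl: no H
  1 × C: 3 H
  1 × F: no H
  1 × N (charge +1): no H
  1 × O (charge -1): no H
  1 × S: 1 H
  1 × S: no H
  Total hydrogens = 8.
Molecular formula: C6H8Cl2FNO4S2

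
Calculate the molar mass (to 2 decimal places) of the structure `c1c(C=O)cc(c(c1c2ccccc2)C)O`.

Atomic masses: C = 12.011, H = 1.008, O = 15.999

212.25

Molecular formula: C14H12O2.
M = 14×12.011 + 12×1.008 + 2×15.999 = 212.25 g/mol.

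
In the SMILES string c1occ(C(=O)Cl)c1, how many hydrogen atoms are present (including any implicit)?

Hydrogens are implicit in SMILES; fill each atom to its normal valence:
  3 × C (aromatic): 1 H each → 3
  1 × C (aromatic): no H
  1 × C: no H
  1 × Cl: no H
  1 × O (aromatic): no H
  1 × O: no H
  Total hydrogens = 3.

3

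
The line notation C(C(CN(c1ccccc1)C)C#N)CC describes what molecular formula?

C13H18N2

Heavy atoms from the SMILES: 13 C, 2 N.
Implicit hydrogens by atom environment:
  5 × C (aromatic): 1 H each → 5
  3 × C: 2 H each → 6
  2 × C: 3 H each → 6
  2 × N: no H
  1 × C: 1 H
  1 × C: no H
  1 × C (aromatic): no H
  Total hydrogens = 18.
Molecular formula: C13H18N2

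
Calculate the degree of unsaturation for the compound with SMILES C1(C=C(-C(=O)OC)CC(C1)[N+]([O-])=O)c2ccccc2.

Molecular formula from the SMILES: C14H15NO4.
DoU = (2C + 2 + N − H − X)/2 = (2·14 + 2 + 1 − 15 − 0)/2 = 16/2 = 8.
(Structurally: 2 ring(s) + 6 π bond(s) = 8.)

8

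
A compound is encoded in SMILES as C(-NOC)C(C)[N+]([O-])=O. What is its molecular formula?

Heavy atoms from the SMILES: 4 C, 2 N, 3 O.
Implicit hydrogens by atom environment:
  2 × C: 3 H each → 6
  2 × O: no H
  1 × C: 2 H
  1 × C: 1 H
  1 × N: 1 H
  1 × N (charge +1): no H
  1 × O (charge -1): no H
  Total hydrogens = 10.
Molecular formula: C4H10N2O3

C4H10N2O3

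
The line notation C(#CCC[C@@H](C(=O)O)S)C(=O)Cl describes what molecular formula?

Heavy atoms from the SMILES: 7 C, 1 Cl, 3 O, 1 S.
Implicit hydrogens by atom environment:
  4 × C: no H
  2 × C: 2 H each → 4
  2 × O: no H
  1 × C: 1 H
  1 × Cl: no H
  1 × O: 1 H
  1 × S: 1 H
  Total hydrogens = 7.
Molecular formula: C7H7ClO3S

C7H7ClO3S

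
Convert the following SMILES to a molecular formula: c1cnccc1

Heavy atoms from the SMILES: 5 C, 1 N.
Implicit hydrogens by atom environment:
  5 × C (aromatic): 1 H each → 5
  1 × N (aromatic): no H
  Total hydrogens = 5.
Molecular formula: C5H5N

C5H5N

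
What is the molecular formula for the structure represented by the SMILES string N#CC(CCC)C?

C6H11N

Heavy atoms from the SMILES: 6 C, 1 N.
Implicit hydrogens by atom environment:
  2 × C: 3 H each → 6
  2 × C: 2 H each → 4
  1 × C: 1 H
  1 × C: no H
  1 × N: no H
  Total hydrogens = 11.
Molecular formula: C6H11N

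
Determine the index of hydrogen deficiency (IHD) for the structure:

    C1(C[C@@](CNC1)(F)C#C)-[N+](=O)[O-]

4

Molecular formula from the SMILES: C7H9FN2O2.
DoU = (2C + 2 + N − H − X)/2 = (2·7 + 2 + 2 − 9 − 1)/2 = 8/2 = 4.
(Structurally: 1 ring(s) + 3 π bond(s) = 4.)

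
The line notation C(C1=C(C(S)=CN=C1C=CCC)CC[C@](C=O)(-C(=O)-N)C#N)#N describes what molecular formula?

Heavy atoms from the SMILES: 16 C, 4 N, 2 O, 1 S.
Implicit hydrogens by atom environment:
  4 × C (aromatic): no H
  4 × C: no H
  3 × C: 2 H each → 6
  3 × C: 1 H each → 3
  2 × N: no H
  2 × O: no H
  1 × C: 3 H
  1 × C (aromatic): 1 H
  1 × N: 2 H
  1 × N (aromatic): no H
  1 × S: 1 H
  Total hydrogens = 16.
Molecular formula: C16H16N4O2S

C16H16N4O2S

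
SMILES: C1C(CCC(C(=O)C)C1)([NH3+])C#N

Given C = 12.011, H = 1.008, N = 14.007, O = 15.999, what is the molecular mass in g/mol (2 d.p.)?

167.23

Molecular formula: C9H15N2O+.
M = 9×12.011 + 15×1.008 + 2×14.007 + 1×15.999 = 167.23 g/mol.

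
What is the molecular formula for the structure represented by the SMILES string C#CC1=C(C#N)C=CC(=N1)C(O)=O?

Heavy atoms from the SMILES: 9 C, 2 N, 2 O.
Implicit hydrogens by atom environment:
  3 × C (aromatic): no H
  3 × C: no H
  2 × C (aromatic): 1 H each → 2
  1 × C: 1 H
  1 × N (aromatic): no H
  1 × N: no H
  1 × O: 1 H
  1 × O: no H
  Total hydrogens = 4.
Molecular formula: C9H4N2O2

C9H4N2O2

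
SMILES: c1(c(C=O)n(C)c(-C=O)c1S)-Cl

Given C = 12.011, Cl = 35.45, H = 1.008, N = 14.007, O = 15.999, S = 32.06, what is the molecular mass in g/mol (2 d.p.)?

203.64

Molecular formula: C7H6ClNO2S.
M = 7×12.011 + 1×35.45 + 6×1.008 + 1×14.007 + 2×15.999 + 1×32.06 = 203.64 g/mol.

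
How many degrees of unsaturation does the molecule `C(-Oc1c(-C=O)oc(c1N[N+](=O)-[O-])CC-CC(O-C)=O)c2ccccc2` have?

Molecular formula from the SMILES: C17H18N2O7.
DoU = (2C + 2 + N − H − X)/2 = (2·17 + 2 + 2 − 18 − 0)/2 = 20/2 = 10.
(Structurally: 2 ring(s) + 8 π bond(s) = 10.)

10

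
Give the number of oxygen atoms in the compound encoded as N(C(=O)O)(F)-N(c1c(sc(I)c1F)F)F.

The symbol for oxygen appears 2 times in the SMILES.

2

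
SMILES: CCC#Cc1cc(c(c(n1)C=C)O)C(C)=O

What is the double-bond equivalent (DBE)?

8

Molecular formula from the SMILES: C13H13NO2.
DoU = (2C + 2 + N − H − X)/2 = (2·13 + 2 + 1 − 13 − 0)/2 = 16/2 = 8.
(Structurally: 1 ring(s) + 7 π bond(s) = 8.)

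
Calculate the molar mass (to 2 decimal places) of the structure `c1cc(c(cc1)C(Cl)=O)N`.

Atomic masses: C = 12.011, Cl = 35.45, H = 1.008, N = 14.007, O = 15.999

Molecular formula: C7H6ClNO.
M = 7×12.011 + 1×35.45 + 6×1.008 + 1×14.007 + 1×15.999 = 155.58 g/mol.

155.58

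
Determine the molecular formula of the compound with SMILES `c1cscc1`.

C4H4S

Heavy atoms from the SMILES: 4 C, 1 S.
Implicit hydrogens by atom environment:
  4 × C (aromatic): 1 H each → 4
  1 × S (aromatic): no H
  Total hydrogens = 4.
Molecular formula: C4H4S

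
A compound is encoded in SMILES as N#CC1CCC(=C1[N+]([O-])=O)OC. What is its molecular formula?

Heavy atoms from the SMILES: 7 C, 2 N, 3 O.
Implicit hydrogens by atom environment:
  3 × C: no H
  2 × C: 2 H each → 4
  2 × O: no H
  1 × C: 3 H
  1 × C: 1 H
  1 × N (charge +1): no H
  1 × N: no H
  1 × O (charge -1): no H
  Total hydrogens = 8.
Molecular formula: C7H8N2O3

C7H8N2O3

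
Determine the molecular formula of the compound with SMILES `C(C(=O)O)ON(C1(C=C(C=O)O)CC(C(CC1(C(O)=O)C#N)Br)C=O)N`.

C14H16BrN3O8

Heavy atoms from the SMILES: 1 Br, 14 C, 3 N, 8 O.
Implicit hydrogens by atom environment:
  6 × C: no H
  5 × C: 1 H each → 5
  5 × O: no H
  3 × C: 2 H each → 6
  3 × O: 1 H each → 3
  2 × N: no H
  1 × Br: no H
  1 × N: 2 H
  Total hydrogens = 16.
Molecular formula: C14H16BrN3O8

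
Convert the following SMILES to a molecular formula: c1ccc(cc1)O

Heavy atoms from the SMILES: 6 C, 1 O.
Implicit hydrogens by atom environment:
  5 × C (aromatic): 1 H each → 5
  1 × C (aromatic): no H
  1 × O: 1 H
  Total hydrogens = 6.
Molecular formula: C6H6O

C6H6O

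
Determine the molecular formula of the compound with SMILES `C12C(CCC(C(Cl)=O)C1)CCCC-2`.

C11H17ClO

Heavy atoms from the SMILES: 11 C, 1 Cl, 1 O.
Implicit hydrogens by atom environment:
  7 × C: 2 H each → 14
  3 × C: 1 H each → 3
  1 × C: no H
  1 × Cl: no H
  1 × O: no H
  Total hydrogens = 17.
Molecular formula: C11H17ClO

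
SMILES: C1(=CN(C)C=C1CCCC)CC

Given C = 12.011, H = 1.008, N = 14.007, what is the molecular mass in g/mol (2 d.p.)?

165.28

Molecular formula: C11H19N.
M = 11×12.011 + 19×1.008 + 1×14.007 = 165.28 g/mol.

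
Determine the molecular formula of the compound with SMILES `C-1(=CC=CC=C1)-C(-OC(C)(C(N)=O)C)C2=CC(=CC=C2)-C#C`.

C19H19NO2

Heavy atoms from the SMILES: 19 C, 1 N, 2 O.
Implicit hydrogens by atom environment:
  9 × C (aromatic): 1 H each → 9
  3 × C: no H
  3 × C (aromatic): no H
  2 × C: 3 H each → 6
  2 × C: 1 H each → 2
  2 × O: no H
  1 × N: 2 H
  Total hydrogens = 19.
Molecular formula: C19H19NO2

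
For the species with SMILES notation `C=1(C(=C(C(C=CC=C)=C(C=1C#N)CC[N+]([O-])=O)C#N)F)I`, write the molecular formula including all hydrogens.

C14H9FIN3O2

Heavy atoms from the SMILES: 14 C, 1 F, 1 I, 3 N, 2 O.
Implicit hydrogens by atom environment:
  6 × C (aromatic): no H
  3 × C: 2 H each → 6
  3 × C: 1 H each → 3
  2 × C: no H
  2 × N: no H
  1 × F: no H
  1 × I: no H
  1 × N (charge +1): no H
  1 × O: no H
  1 × O (charge -1): no H
  Total hydrogens = 9.
Molecular formula: C14H9FIN3O2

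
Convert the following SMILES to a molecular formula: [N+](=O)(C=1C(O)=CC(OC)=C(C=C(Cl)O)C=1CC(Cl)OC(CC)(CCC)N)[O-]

Heavy atoms from the SMILES: 17 C, 2 Cl, 2 N, 6 O.
Implicit hydrogens by atom environment:
  5 × C (aromatic): no H
  4 × C: 2 H each → 8
  3 × C: 3 H each → 9
  3 × O: no H
  2 × C: 1 H each → 2
  2 × C: no H
  2 × Cl: no H
  2 × O: 1 H each → 2
  1 × C (aromatic): 1 H
  1 × N: 2 H
  1 × N (charge +1): no H
  1 × O (charge -1): no H
  Total hydrogens = 24.
Molecular formula: C17H24Cl2N2O6

C17H24Cl2N2O6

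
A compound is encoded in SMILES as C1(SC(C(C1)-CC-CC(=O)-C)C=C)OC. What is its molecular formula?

C12H20O2S

Heavy atoms from the SMILES: 12 C, 2 O, 1 S.
Implicit hydrogens by atom environment:
  5 × C: 2 H each → 10
  4 × C: 1 H each → 4
  2 × C: 3 H each → 6
  2 × O: no H
  1 × C: no H
  1 × S: no H
  Total hydrogens = 20.
Molecular formula: C12H20O2S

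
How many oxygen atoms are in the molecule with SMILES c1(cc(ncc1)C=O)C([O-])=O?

3

The symbol for oxygen appears 3 times in the SMILES.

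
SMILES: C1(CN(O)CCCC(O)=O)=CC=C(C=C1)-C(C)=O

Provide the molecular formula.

C13H17NO4

Heavy atoms from the SMILES: 13 C, 1 N, 4 O.
Implicit hydrogens by atom environment:
  4 × C: 2 H each → 8
  4 × C (aromatic): 1 H each → 4
  2 × C (aromatic): no H
  2 × C: no H
  2 × O: 1 H each → 2
  2 × O: no H
  1 × C: 3 H
  1 × N: no H
  Total hydrogens = 17.
Molecular formula: C13H17NO4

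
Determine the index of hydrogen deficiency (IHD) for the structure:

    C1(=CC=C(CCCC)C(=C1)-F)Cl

4

Molecular formula from the SMILES: C10H12ClF.
DoU = (2C + 2 + N − H − X)/2 = (2·10 + 2 + 0 − 12 − 2)/2 = 8/2 = 4.
(Structurally: 1 ring(s) + 3 π bond(s) = 4.)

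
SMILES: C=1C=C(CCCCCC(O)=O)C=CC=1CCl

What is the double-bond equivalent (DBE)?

Molecular formula from the SMILES: C13H17ClO2.
DoU = (2C + 2 + N − H − X)/2 = (2·13 + 2 + 0 − 17 − 1)/2 = 10/2 = 5.
(Structurally: 1 ring(s) + 4 π bond(s) = 5.)

5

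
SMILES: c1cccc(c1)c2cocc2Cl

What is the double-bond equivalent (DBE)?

Molecular formula from the SMILES: C10H7ClO.
DoU = (2C + 2 + N − H − X)/2 = (2·10 + 2 + 0 − 7 − 1)/2 = 14/2 = 7.
(Structurally: 2 ring(s) + 5 π bond(s) = 7.)

7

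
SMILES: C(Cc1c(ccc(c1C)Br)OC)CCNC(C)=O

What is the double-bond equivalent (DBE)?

Molecular formula from the SMILES: C14H20BrNO2.
DoU = (2C + 2 + N − H − X)/2 = (2·14 + 2 + 1 − 20 − 1)/2 = 10/2 = 5.
(Structurally: 1 ring(s) + 4 π bond(s) = 5.)

5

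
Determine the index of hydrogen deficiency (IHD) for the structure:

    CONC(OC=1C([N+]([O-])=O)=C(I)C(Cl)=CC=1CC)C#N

7

Molecular formula from the SMILES: C11H11ClIN3O4.
DoU = (2C + 2 + N − H − X)/2 = (2·11 + 2 + 3 − 11 − 2)/2 = 14/2 = 7.
(Structurally: 1 ring(s) + 6 π bond(s) = 7.)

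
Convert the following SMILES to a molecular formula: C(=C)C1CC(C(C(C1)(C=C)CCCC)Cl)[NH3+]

Heavy atoms from the SMILES: 14 C, 1 Cl, 1 N.
Implicit hydrogens by atom environment:
  7 × C: 2 H each → 14
  5 × C: 1 H each → 5
  1 × C: 3 H
  1 × C: no H
  1 × Cl: no H
  1 × N (charge +1): 3 H
  Total hydrogens = 25.
Net charge +1.
Molecular formula: C14H25ClN+

C14H25ClN+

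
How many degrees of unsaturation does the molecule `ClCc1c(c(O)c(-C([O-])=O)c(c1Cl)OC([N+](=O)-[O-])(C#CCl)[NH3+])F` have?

8

Molecular formula from the SMILES: C11H6Cl3FN2O6.
DoU = (2C + 2 + N − H − X)/2 = (2·11 + 2 + 2 − 6 − 4)/2 = 16/2 = 8.
(Structurally: 1 ring(s) + 7 π bond(s) = 8.)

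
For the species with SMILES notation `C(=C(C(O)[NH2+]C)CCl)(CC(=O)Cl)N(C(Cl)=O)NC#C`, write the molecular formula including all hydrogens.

Heavy atoms from the SMILES: 10 C, 3 Cl, 3 N, 3 O.
Implicit hydrogens by atom environment:
  5 × C: no H
  3 × Cl: no H
  2 × C: 2 H each → 4
  2 × C: 1 H each → 2
  2 × O: no H
  1 × C: 3 H
  1 × N (charge +1): 2 H
  1 × N: 1 H
  1 × N: no H
  1 × O: 1 H
  Total hydrogens = 13.
Net charge +1.
Molecular formula: C10H13Cl3N3O3+

C10H13Cl3N3O3+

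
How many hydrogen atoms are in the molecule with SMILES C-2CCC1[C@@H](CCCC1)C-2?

Hydrogens are implicit in SMILES; fill each atom to its normal valence:
  8 × C: 2 H each → 16
  2 × C: 1 H each → 2
  Total hydrogens = 18.

18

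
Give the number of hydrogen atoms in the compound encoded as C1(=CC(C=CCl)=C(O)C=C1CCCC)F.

14

Hydrogens are implicit in SMILES; fill each atom to its normal valence:
  4 × C (aromatic): no H
  3 × C: 2 H each → 6
  2 × C (aromatic): 1 H each → 2
  2 × C: 1 H each → 2
  1 × C: 3 H
  1 × Cl: no H
  1 × F: no H
  1 × O: 1 H
  Total hydrogens = 14.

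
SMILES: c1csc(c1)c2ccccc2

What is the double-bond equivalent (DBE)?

7

Molecular formula from the SMILES: C10H8S.
DoU = (2C + 2 + N − H − X)/2 = (2·10 + 2 + 0 − 8 − 0)/2 = 14/2 = 7.
(Structurally: 2 ring(s) + 5 π bond(s) = 7.)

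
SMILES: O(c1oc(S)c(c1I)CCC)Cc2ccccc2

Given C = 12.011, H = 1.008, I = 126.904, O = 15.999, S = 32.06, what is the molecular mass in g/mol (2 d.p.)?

Molecular formula: C14H15IO2S.
M = 14×12.011 + 15×1.008 + 1×126.904 + 2×15.999 + 1×32.06 = 374.24 g/mol.

374.24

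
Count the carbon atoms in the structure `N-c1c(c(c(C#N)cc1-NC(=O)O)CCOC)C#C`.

13

The symbol for carbon appears 13 times in the SMILES. Lowercase c denotes aromatic carbon and counts toward C.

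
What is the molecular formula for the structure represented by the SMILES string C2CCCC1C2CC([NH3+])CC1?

Heavy atoms from the SMILES: 10 C, 1 N.
Implicit hydrogens by atom environment:
  7 × C: 2 H each → 14
  3 × C: 1 H each → 3
  1 × N (charge +1): 3 H
  Total hydrogens = 20.
Net charge +1.
Molecular formula: C10H20N+

C10H20N+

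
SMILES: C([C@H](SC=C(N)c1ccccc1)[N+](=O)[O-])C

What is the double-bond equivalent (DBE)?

Molecular formula from the SMILES: C11H14N2O2S.
DoU = (2C + 2 + N − H − X)/2 = (2·11 + 2 + 2 − 14 − 0)/2 = 12/2 = 6.
(Structurally: 1 ring(s) + 5 π bond(s) = 6.)

6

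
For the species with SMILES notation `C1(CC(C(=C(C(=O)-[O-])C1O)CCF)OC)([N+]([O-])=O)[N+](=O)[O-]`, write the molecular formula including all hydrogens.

C10H12FN2O8-

Heavy atoms from the SMILES: 10 C, 1 F, 2 N, 8 O.
Implicit hydrogens by atom environment:
  4 × C: no H
  4 × O: no H
  3 × C: 2 H each → 6
  3 × O (charge -1): no H
  2 × C: 1 H each → 2
  2 × N (charge +1): no H
  1 × C: 3 H
  1 × F: no H
  1 × O: 1 H
  Total hydrogens = 12.
Net charge -1.
Molecular formula: C10H12FN2O8-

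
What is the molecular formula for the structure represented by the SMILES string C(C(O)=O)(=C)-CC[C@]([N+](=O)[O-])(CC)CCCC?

C12H21NO4

Heavy atoms from the SMILES: 12 C, 1 N, 4 O.
Implicit hydrogens by atom environment:
  7 × C: 2 H each → 14
  3 × C: no H
  2 × C: 3 H each → 6
  2 × O: no H
  1 × N (charge +1): no H
  1 × O: 1 H
  1 × O (charge -1): no H
  Total hydrogens = 21.
Molecular formula: C12H21NO4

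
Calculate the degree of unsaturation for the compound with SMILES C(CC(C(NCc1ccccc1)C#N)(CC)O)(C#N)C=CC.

9

Molecular formula from the SMILES: C18H23N3O.
DoU = (2C + 2 + N − H − X)/2 = (2·18 + 2 + 3 − 23 − 0)/2 = 18/2 = 9.
(Structurally: 1 ring(s) + 8 π bond(s) = 9.)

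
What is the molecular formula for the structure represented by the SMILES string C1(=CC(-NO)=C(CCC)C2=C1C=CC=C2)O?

Heavy atoms from the SMILES: 13 C, 1 N, 2 O.
Implicit hydrogens by atom environment:
  5 × C (aromatic): 1 H each → 5
  5 × C (aromatic): no H
  2 × C: 2 H each → 4
  2 × O: 1 H each → 2
  1 × C: 3 H
  1 × N: 1 H
  Total hydrogens = 15.
Molecular formula: C13H15NO2

C13H15NO2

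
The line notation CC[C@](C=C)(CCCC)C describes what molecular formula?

C10H20

Heavy atoms from the SMILES: 10 C.
Implicit hydrogens by atom environment:
  5 × C: 2 H each → 10
  3 × C: 3 H each → 9
  1 × C: 1 H
  1 × C: no H
  Total hydrogens = 20.
Molecular formula: C10H20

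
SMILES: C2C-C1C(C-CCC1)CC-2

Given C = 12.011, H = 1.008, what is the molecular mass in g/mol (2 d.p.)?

138.25

Molecular formula: C10H18.
M = 10×12.011 + 18×1.008 = 138.25 g/mol.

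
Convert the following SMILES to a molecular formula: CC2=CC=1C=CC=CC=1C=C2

C11H10

Heavy atoms from the SMILES: 11 C.
Implicit hydrogens by atom environment:
  7 × C (aromatic): 1 H each → 7
  3 × C (aromatic): no H
  1 × C: 3 H
  Total hydrogens = 10.
Molecular formula: C11H10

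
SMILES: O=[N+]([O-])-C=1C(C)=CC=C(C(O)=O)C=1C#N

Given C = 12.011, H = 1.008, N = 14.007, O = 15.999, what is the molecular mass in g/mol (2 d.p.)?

Molecular formula: C9H6N2O4.
M = 9×12.011 + 6×1.008 + 2×14.007 + 4×15.999 = 206.16 g/mol.

206.16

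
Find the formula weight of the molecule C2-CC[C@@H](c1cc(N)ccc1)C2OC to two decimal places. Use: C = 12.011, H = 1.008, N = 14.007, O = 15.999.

Molecular formula: C12H17NO.
M = 12×12.011 + 17×1.008 + 1×14.007 + 1×15.999 = 191.27 g/mol.

191.27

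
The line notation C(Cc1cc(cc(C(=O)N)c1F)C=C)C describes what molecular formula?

C12H14FNO

Heavy atoms from the SMILES: 12 C, 1 F, 1 N, 1 O.
Implicit hydrogens by atom environment:
  4 × C (aromatic): no H
  3 × C: 2 H each → 6
  2 × C (aromatic): 1 H each → 2
  1 × C: 3 H
  1 × C: 1 H
  1 × C: no H
  1 × F: no H
  1 × N: 2 H
  1 × O: no H
  Total hydrogens = 14.
Molecular formula: C12H14FNO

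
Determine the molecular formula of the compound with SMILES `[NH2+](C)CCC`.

C4H12N+

Heavy atoms from the SMILES: 4 C, 1 N.
Implicit hydrogens by atom environment:
  2 × C: 3 H each → 6
  2 × C: 2 H each → 4
  1 × N (charge +1): 2 H
  Total hydrogens = 12.
Net charge +1.
Molecular formula: C4H12N+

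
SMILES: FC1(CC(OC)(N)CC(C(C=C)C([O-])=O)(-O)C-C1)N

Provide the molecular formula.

C12H20FN2O4-

Heavy atoms from the SMILES: 12 C, 1 F, 2 N, 4 O.
Implicit hydrogens by atom environment:
  5 × C: 2 H each → 10
  4 × C: no H
  2 × C: 1 H each → 2
  2 × N: 2 H each → 4
  2 × O: no H
  1 × C: 3 H
  1 × F: no H
  1 × O: 1 H
  1 × O (charge -1): no H
  Total hydrogens = 20.
Net charge -1.
Molecular formula: C12H20FN2O4-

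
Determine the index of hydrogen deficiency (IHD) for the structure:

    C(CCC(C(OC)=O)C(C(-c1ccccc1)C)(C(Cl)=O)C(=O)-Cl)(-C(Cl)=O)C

Molecular formula from the SMILES: C19H21Cl3O5.
DoU = (2C + 2 + N − H − X)/2 = (2·19 + 2 + 0 − 21 − 3)/2 = 16/2 = 8.
(Structurally: 1 ring(s) + 7 π bond(s) = 8.)

8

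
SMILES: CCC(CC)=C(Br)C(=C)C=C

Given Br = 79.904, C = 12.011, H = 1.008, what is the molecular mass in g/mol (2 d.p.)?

215.13

Molecular formula: C10H15Br.
M = 1×79.904 + 10×12.011 + 15×1.008 = 215.13 g/mol.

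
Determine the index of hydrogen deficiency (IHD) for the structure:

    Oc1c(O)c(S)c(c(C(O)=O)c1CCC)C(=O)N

6

Molecular formula from the SMILES: C11H13NO5S.
DoU = (2C + 2 + N − H − X)/2 = (2·11 + 2 + 1 − 13 − 0)/2 = 12/2 = 6.
(Structurally: 1 ring(s) + 5 π bond(s) = 6.)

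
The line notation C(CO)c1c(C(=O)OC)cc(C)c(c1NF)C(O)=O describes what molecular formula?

C12H14FNO5

Heavy atoms from the SMILES: 12 C, 1 F, 1 N, 5 O.
Implicit hydrogens by atom environment:
  5 × C (aromatic): no H
  3 × O: no H
  2 × C: 3 H each → 6
  2 × C: 2 H each → 4
  2 × C: no H
  2 × O: 1 H each → 2
  1 × C (aromatic): 1 H
  1 × F: no H
  1 × N: 1 H
  Total hydrogens = 14.
Molecular formula: C12H14FNO5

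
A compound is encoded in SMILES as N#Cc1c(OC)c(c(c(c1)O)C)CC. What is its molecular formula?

Heavy atoms from the SMILES: 11 C, 1 N, 2 O.
Implicit hydrogens by atom environment:
  5 × C (aromatic): no H
  3 × C: 3 H each → 9
  1 × C: 2 H
  1 × C (aromatic): 1 H
  1 × C: no H
  1 × N: no H
  1 × O: 1 H
  1 × O: no H
  Total hydrogens = 13.
Molecular formula: C11H13NO2

C11H13NO2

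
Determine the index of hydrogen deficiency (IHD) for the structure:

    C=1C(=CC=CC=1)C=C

5

Molecular formula from the SMILES: C8H8.
DoU = (2C + 2 + N − H − X)/2 = (2·8 + 2 + 0 − 8 − 0)/2 = 10/2 = 5.
(Structurally: 1 ring(s) + 4 π bond(s) = 5.)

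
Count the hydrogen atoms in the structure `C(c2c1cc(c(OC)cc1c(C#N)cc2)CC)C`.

Hydrogens are implicit in SMILES; fill each atom to its normal valence:
  6 × C (aromatic): no H
  4 × C (aromatic): 1 H each → 4
  3 × C: 3 H each → 9
  2 × C: 2 H each → 4
  1 × C: no H
  1 × N: no H
  1 × O: no H
  Total hydrogens = 17.

17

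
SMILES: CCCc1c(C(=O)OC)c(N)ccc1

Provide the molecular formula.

C11H15NO2

Heavy atoms from the SMILES: 11 C, 1 N, 2 O.
Implicit hydrogens by atom environment:
  3 × C (aromatic): 1 H each → 3
  3 × C (aromatic): no H
  2 × C: 3 H each → 6
  2 × C: 2 H each → 4
  2 × O: no H
  1 × C: no H
  1 × N: 2 H
  Total hydrogens = 15.
Molecular formula: C11H15NO2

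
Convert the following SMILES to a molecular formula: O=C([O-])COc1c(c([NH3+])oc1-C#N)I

Heavy atoms from the SMILES: 7 C, 1 I, 2 N, 4 O.
Implicit hydrogens by atom environment:
  4 × C (aromatic): no H
  2 × C: no H
  2 × O: no H
  1 × C: 2 H
  1 × I: no H
  1 × N (charge +1): 3 H
  1 × N: no H
  1 × O (aromatic): no H
  1 × O (charge -1): no H
  Total hydrogens = 5.
Molecular formula: C7H5IN2O4

C7H5IN2O4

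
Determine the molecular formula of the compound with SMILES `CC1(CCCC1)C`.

Heavy atoms from the SMILES: 7 C.
Implicit hydrogens by atom environment:
  4 × C: 2 H each → 8
  2 × C: 3 H each → 6
  1 × C: no H
  Total hydrogens = 14.
Molecular formula: C7H14

C7H14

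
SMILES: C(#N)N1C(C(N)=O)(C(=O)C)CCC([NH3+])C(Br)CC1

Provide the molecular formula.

Heavy atoms from the SMILES: 1 Br, 11 C, 4 N, 2 O.
Implicit hydrogens by atom environment:
  4 × C: 2 H each → 8
  4 × C: no H
  2 × C: 1 H each → 2
  2 × N: no H
  2 × O: no H
  1 × Br: no H
  1 × C: 3 H
  1 × N (charge +1): 3 H
  1 × N: 2 H
  Total hydrogens = 18.
Net charge +1.
Molecular formula: C11H18BrN4O2+

C11H18BrN4O2+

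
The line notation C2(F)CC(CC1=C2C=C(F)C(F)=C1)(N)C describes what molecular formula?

C11H12F3N

Heavy atoms from the SMILES: 11 C, 3 F, 1 N.
Implicit hydrogens by atom environment:
  4 × C (aromatic): no H
  3 × F: no H
  2 × C: 2 H each → 4
  2 × C (aromatic): 1 H each → 2
  1 × C: 3 H
  1 × C: 1 H
  1 × C: no H
  1 × N: 2 H
  Total hydrogens = 12.
Molecular formula: C11H12F3N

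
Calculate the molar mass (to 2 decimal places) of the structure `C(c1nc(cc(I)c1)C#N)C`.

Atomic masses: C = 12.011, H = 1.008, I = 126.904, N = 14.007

258.06

Molecular formula: C8H7IN2.
M = 8×12.011 + 7×1.008 + 1×126.904 + 2×14.007 = 258.06 g/mol.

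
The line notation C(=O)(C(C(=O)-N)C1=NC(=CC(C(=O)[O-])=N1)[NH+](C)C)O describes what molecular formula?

Heavy atoms from the SMILES: 10 C, 4 N, 5 O.
Implicit hydrogens by atom environment:
  3 × C (aromatic): no H
  3 × C: no H
  3 × O: no H
  2 × C: 3 H each → 6
  2 × N (aromatic): no H
  1 × C (aromatic): 1 H
  1 × C: 1 H
  1 × N: 2 H
  1 × N (charge +1): 1 H
  1 × O: 1 H
  1 × O (charge -1): no H
  Total hydrogens = 12.
Molecular formula: C10H12N4O5

C10H12N4O5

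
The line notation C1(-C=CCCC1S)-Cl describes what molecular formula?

C6H9ClS

Heavy atoms from the SMILES: 6 C, 1 Cl, 1 S.
Implicit hydrogens by atom environment:
  4 × C: 1 H each → 4
  2 × C: 2 H each → 4
  1 × Cl: no H
  1 × S: 1 H
  Total hydrogens = 9.
Molecular formula: C6H9ClS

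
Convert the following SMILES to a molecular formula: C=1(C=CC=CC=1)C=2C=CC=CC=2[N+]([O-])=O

C12H9NO2

Heavy atoms from the SMILES: 12 C, 1 N, 2 O.
Implicit hydrogens by atom environment:
  9 × C (aromatic): 1 H each → 9
  3 × C (aromatic): no H
  1 × N (charge +1): no H
  1 × O: no H
  1 × O (charge -1): no H
  Total hydrogens = 9.
Molecular formula: C12H9NO2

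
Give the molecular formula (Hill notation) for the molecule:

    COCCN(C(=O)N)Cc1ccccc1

Heavy atoms from the SMILES: 11 C, 2 N, 2 O.
Implicit hydrogens by atom environment:
  5 × C (aromatic): 1 H each → 5
  3 × C: 2 H each → 6
  2 × O: no H
  1 × C: 3 H
  1 × C: no H
  1 × C (aromatic): no H
  1 × N: 2 H
  1 × N: no H
  Total hydrogens = 16.
Molecular formula: C11H16N2O2

C11H16N2O2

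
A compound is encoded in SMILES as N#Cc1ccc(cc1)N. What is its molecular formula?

Heavy atoms from the SMILES: 7 C, 2 N.
Implicit hydrogens by atom environment:
  4 × C (aromatic): 1 H each → 4
  2 × C (aromatic): no H
  1 × C: no H
  1 × N: 2 H
  1 × N: no H
  Total hydrogens = 6.
Molecular formula: C7H6N2

C7H6N2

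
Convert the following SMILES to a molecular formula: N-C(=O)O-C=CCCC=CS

Heavy atoms from the SMILES: 7 C, 1 N, 2 O, 1 S.
Implicit hydrogens by atom environment:
  4 × C: 1 H each → 4
  2 × C: 2 H each → 4
  2 × O: no H
  1 × C: no H
  1 × N: 2 H
  1 × S: 1 H
  Total hydrogens = 11.
Molecular formula: C7H11NO2S

C7H11NO2S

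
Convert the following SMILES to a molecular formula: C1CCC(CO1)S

Heavy atoms from the SMILES: 5 C, 1 O, 1 S.
Implicit hydrogens by atom environment:
  4 × C: 2 H each → 8
  1 × C: 1 H
  1 × O: no H
  1 × S: 1 H
  Total hydrogens = 10.
Molecular formula: C5H10OS

C5H10OS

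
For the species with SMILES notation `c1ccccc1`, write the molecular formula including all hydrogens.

C6H6

Heavy atoms from the SMILES: 6 C.
Implicit hydrogens by atom environment:
  6 × C (aromatic): 1 H each → 6
  Total hydrogens = 6.
Molecular formula: C6H6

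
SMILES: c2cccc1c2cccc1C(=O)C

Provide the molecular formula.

C12H10O

Heavy atoms from the SMILES: 12 C, 1 O.
Implicit hydrogens by atom environment:
  7 × C (aromatic): 1 H each → 7
  3 × C (aromatic): no H
  1 × C: 3 H
  1 × C: no H
  1 × O: no H
  Total hydrogens = 10.
Molecular formula: C12H10O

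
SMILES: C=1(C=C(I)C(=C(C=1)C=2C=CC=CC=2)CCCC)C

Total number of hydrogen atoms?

Hydrogens are implicit in SMILES; fill each atom to its normal valence:
  7 × C (aromatic): 1 H each → 7
  5 × C (aromatic): no H
  3 × C: 2 H each → 6
  2 × C: 3 H each → 6
  1 × I: no H
  Total hydrogens = 19.

19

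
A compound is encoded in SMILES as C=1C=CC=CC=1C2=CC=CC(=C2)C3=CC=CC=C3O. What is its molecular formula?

C18H14O

Heavy atoms from the SMILES: 18 C, 1 O.
Implicit hydrogens by atom environment:
  13 × C (aromatic): 1 H each → 13
  5 × C (aromatic): no H
  1 × O: 1 H
  Total hydrogens = 14.
Molecular formula: C18H14O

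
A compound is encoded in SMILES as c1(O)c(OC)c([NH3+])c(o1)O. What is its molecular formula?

C5H8NO4+

Heavy atoms from the SMILES: 5 C, 1 N, 4 O.
Implicit hydrogens by atom environment:
  4 × C (aromatic): no H
  2 × O: 1 H each → 2
  1 × C: 3 H
  1 × N (charge +1): 3 H
  1 × O (aromatic): no H
  1 × O: no H
  Total hydrogens = 8.
Net charge +1.
Molecular formula: C5H8NO4+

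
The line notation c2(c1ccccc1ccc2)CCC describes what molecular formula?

C13H14

Heavy atoms from the SMILES: 13 C.
Implicit hydrogens by atom environment:
  7 × C (aromatic): 1 H each → 7
  3 × C (aromatic): no H
  2 × C: 2 H each → 4
  1 × C: 3 H
  Total hydrogens = 14.
Molecular formula: C13H14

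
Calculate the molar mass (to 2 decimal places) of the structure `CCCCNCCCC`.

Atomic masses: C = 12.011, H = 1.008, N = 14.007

129.25

Molecular formula: C8H19N.
M = 8×12.011 + 19×1.008 + 1×14.007 = 129.25 g/mol.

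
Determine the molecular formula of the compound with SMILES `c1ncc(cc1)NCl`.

Heavy atoms from the SMILES: 5 C, 1 Cl, 2 N.
Implicit hydrogens by atom environment:
  4 × C (aromatic): 1 H each → 4
  1 × C (aromatic): no H
  1 × Cl: no H
  1 × N: 1 H
  1 × N (aromatic): no H
  Total hydrogens = 5.
Molecular formula: C5H5ClN2

C5H5ClN2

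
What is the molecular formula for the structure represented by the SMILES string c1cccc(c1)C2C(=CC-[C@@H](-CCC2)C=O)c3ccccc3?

C21H22O

Heavy atoms from the SMILES: 21 C, 1 O.
Implicit hydrogens by atom environment:
  10 × C (aromatic): 1 H each → 10
  4 × C: 2 H each → 8
  4 × C: 1 H each → 4
  2 × C (aromatic): no H
  1 × C: no H
  1 × O: no H
  Total hydrogens = 22.
Molecular formula: C21H22O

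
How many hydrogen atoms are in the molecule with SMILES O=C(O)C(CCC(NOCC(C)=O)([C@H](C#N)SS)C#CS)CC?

20

Hydrogens are implicit in SMILES; fill each atom to its normal valence:
  6 × C: no H
  4 × C: 2 H each → 8
  3 × O: no H
  2 × C: 3 H each → 6
  2 × C: 1 H each → 2
  2 × S: 1 H each → 2
  1 × N: 1 H
  1 × N: no H
  1 × O: 1 H
  1 × S: no H
  Total hydrogens = 20.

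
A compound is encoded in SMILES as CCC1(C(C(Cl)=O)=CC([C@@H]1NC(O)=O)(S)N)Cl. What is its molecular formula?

C9H12Cl2N2O3S

Heavy atoms from the SMILES: 9 C, 2 Cl, 2 N, 3 O, 1 S.
Implicit hydrogens by atom environment:
  5 × C: no H
  2 × C: 1 H each → 2
  2 × Cl: no H
  2 × O: no H
  1 × C: 3 H
  1 × C: 2 H
  1 × N: 2 H
  1 × N: 1 H
  1 × O: 1 H
  1 × S: 1 H
  Total hydrogens = 12.
Molecular formula: C9H12Cl2N2O3S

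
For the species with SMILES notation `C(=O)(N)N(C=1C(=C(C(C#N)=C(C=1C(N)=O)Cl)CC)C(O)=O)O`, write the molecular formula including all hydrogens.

C12H11ClN4O5

Heavy atoms from the SMILES: 12 C, 1 Cl, 4 N, 5 O.
Implicit hydrogens by atom environment:
  6 × C (aromatic): no H
  4 × C: no H
  3 × O: no H
  2 × N: 2 H each → 4
  2 × N: no H
  2 × O: 1 H each → 2
  1 × C: 3 H
  1 × C: 2 H
  1 × Cl: no H
  Total hydrogens = 11.
Molecular formula: C12H11ClN4O5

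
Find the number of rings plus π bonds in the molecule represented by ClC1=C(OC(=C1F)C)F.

3

Molecular formula from the SMILES: C5H3ClF2O.
DoU = (2C + 2 + N − H − X)/2 = (2·5 + 2 + 0 − 3 − 3)/2 = 6/2 = 3.
(Structurally: 1 ring(s) + 2 π bond(s) = 3.)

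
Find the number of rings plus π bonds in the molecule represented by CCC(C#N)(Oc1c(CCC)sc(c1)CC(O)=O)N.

6

Molecular formula from the SMILES: C13H18N2O3S.
DoU = (2C + 2 + N − H − X)/2 = (2·13 + 2 + 2 − 18 − 0)/2 = 12/2 = 6.
(Structurally: 1 ring(s) + 5 π bond(s) = 6.)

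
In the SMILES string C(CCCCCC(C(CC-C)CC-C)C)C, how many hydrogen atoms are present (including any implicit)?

Hydrogens are implicit in SMILES; fill each atom to its normal valence:
  10 × C: 2 H each → 20
  4 × C: 3 H each → 12
  2 × C: 1 H each → 2
  Total hydrogens = 34.

34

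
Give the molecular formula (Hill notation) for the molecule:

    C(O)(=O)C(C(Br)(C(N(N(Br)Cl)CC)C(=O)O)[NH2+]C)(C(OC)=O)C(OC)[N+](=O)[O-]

Heavy atoms from the SMILES: 2 Br, 12 C, 1 Cl, 4 N, 9 O.
Implicit hydrogens by atom environment:
  6 × O: no H
  5 × C: no H
  4 × C: 3 H each → 12
  2 × Br: no H
  2 × C: 1 H each → 2
  2 × N: no H
  2 × O: 1 H each → 2
  1 × C: 2 H
  1 × Cl: no H
  1 × N (charge +1): 2 H
  1 × N (charge +1): no H
  1 × O (charge -1): no H
  Total hydrogens = 20.
Net charge +1.
Molecular formula: C12H20Br2ClN4O9+

C12H20Br2ClN4O9+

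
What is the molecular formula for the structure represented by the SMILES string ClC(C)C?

C3H7Cl

Heavy atoms from the SMILES: 3 C, 1 Cl.
Implicit hydrogens by atom environment:
  2 × C: 3 H each → 6
  1 × C: 1 H
  1 × Cl: no H
  Total hydrogens = 7.
Molecular formula: C3H7Cl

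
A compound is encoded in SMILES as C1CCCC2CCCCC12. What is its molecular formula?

C10H18

Heavy atoms from the SMILES: 10 C.
Implicit hydrogens by atom environment:
  8 × C: 2 H each → 16
  2 × C: 1 H each → 2
  Total hydrogens = 18.
Molecular formula: C10H18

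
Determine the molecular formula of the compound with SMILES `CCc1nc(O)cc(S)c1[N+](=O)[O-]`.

Heavy atoms from the SMILES: 7 C, 2 N, 3 O, 1 S.
Implicit hydrogens by atom environment:
  4 × C (aromatic): no H
  1 × C: 3 H
  1 × C: 2 H
  1 × C (aromatic): 1 H
  1 × N (aromatic): no H
  1 × N (charge +1): no H
  1 × O: 1 H
  1 × O: no H
  1 × O (charge -1): no H
  1 × S: 1 H
  Total hydrogens = 8.
Molecular formula: C7H8N2O3S

C7H8N2O3S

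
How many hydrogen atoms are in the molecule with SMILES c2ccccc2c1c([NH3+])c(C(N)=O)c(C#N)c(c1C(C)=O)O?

Hydrogens are implicit in SMILES; fill each atom to its normal valence:
  7 × C (aromatic): no H
  5 × C (aromatic): 1 H each → 5
  3 × C: no H
  2 × O: no H
  1 × C: 3 H
  1 × N (charge +1): 3 H
  1 × N: 2 H
  1 × N: no H
  1 × O: 1 H
  Total hydrogens = 14.

14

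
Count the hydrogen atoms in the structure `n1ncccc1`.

4

Hydrogens are implicit in SMILES; fill each atom to its normal valence:
  4 × C (aromatic): 1 H each → 4
  2 × N (aromatic): no H
  Total hydrogens = 4.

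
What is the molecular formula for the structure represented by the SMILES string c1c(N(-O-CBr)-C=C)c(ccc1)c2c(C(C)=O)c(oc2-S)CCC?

C18H20BrNO3S

Heavy atoms from the SMILES: 1 Br, 18 C, 1 N, 3 O, 1 S.
Implicit hydrogens by atom environment:
  6 × C (aromatic): no H
  4 × C: 2 H each → 8
  4 × C (aromatic): 1 H each → 4
  2 × C: 3 H each → 6
  2 × O: no H
  1 × Br: no H
  1 × C: 1 H
  1 × C: no H
  1 × N: no H
  1 × O (aromatic): no H
  1 × S: 1 H
  Total hydrogens = 20.
Molecular formula: C18H20BrNO3S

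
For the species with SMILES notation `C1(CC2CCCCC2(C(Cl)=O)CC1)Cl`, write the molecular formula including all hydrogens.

C11H16Cl2O

Heavy atoms from the SMILES: 11 C, 2 Cl, 1 O.
Implicit hydrogens by atom environment:
  7 × C: 2 H each → 14
  2 × C: 1 H each → 2
  2 × C: no H
  2 × Cl: no H
  1 × O: no H
  Total hydrogens = 16.
Molecular formula: C11H16Cl2O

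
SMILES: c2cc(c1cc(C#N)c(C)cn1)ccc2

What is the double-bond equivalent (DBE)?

Molecular formula from the SMILES: C13H10N2.
DoU = (2C + 2 + N − H − X)/2 = (2·13 + 2 + 2 − 10 − 0)/2 = 20/2 = 10.
(Structurally: 2 ring(s) + 8 π bond(s) = 10.)

10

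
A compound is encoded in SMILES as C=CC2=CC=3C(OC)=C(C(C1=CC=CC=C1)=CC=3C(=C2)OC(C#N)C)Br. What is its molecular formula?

C22H18BrNO2

Heavy atoms from the SMILES: 1 Br, 22 C, 1 N, 2 O.
Implicit hydrogens by atom environment:
  8 × C (aromatic): 1 H each → 8
  8 × C (aromatic): no H
  2 × C: 3 H each → 6
  2 × C: 1 H each → 2
  2 × O: no H
  1 × Br: no H
  1 × C: 2 H
  1 × C: no H
  1 × N: no H
  Total hydrogens = 18.
Molecular formula: C22H18BrNO2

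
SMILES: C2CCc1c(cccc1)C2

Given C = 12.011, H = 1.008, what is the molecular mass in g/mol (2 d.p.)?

132.21

Molecular formula: C10H12.
M = 10×12.011 + 12×1.008 = 132.21 g/mol.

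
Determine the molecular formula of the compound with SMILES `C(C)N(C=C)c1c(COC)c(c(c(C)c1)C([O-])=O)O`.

Heavy atoms from the SMILES: 14 C, 1 N, 4 O.
Implicit hydrogens by atom environment:
  5 × C (aromatic): no H
  3 × C: 3 H each → 9
  3 × C: 2 H each → 6
  2 × O: no H
  1 × C (aromatic): 1 H
  1 × C: 1 H
  1 × C: no H
  1 × N: no H
  1 × O: 1 H
  1 × O (charge -1): no H
  Total hydrogens = 18.
Net charge -1.
Molecular formula: C14H18NO4-

C14H18NO4-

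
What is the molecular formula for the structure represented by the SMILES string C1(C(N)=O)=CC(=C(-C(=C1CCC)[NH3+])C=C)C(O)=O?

Heavy atoms from the SMILES: 13 C, 2 N, 3 O.
Implicit hydrogens by atom environment:
  5 × C (aromatic): no H
  3 × C: 2 H each → 6
  2 × C: no H
  2 × O: no H
  1 × C: 3 H
  1 × C (aromatic): 1 H
  1 × C: 1 H
  1 × N (charge +1): 3 H
  1 × N: 2 H
  1 × O: 1 H
  Total hydrogens = 17.
Net charge +1.
Molecular formula: C13H17N2O3+

C13H17N2O3+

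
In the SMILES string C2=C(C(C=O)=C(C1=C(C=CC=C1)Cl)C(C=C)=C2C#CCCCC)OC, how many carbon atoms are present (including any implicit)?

The symbol for carbon appears 22 times in the SMILES. (Cl is a single chlorine, not C + l.)

22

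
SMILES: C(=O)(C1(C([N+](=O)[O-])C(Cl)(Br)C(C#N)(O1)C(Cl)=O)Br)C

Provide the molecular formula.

Heavy atoms from the SMILES: 2 Br, 8 C, 2 Cl, 2 N, 5 O.
Implicit hydrogens by atom environment:
  6 × C: no H
  4 × O: no H
  2 × Br: no H
  2 × Cl: no H
  1 × C: 3 H
  1 × C: 1 H
  1 × N: no H
  1 × N (charge +1): no H
  1 × O (charge -1): no H
  Total hydrogens = 4.
Molecular formula: C8H4Br2Cl2N2O5

C8H4Br2Cl2N2O5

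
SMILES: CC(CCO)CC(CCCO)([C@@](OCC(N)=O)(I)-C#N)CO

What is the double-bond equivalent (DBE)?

3

Molecular formula from the SMILES: C14H25IN2O5.
DoU = (2C + 2 + N − H − X)/2 = (2·14 + 2 + 2 − 25 − 1)/2 = 6/2 = 3.
(Structurally: 0 ring(s) + 3 π bond(s) = 3.)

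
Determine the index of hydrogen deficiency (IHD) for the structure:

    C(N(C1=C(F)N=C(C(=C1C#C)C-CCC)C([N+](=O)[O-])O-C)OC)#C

Molecular formula from the SMILES: C16H18FN3O4.
DoU = (2C + 2 + N − H − X)/2 = (2·16 + 2 + 3 − 18 − 1)/2 = 18/2 = 9.
(Structurally: 1 ring(s) + 8 π bond(s) = 9.)

9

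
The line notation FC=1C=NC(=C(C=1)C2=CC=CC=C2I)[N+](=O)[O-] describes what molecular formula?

C11H6FIN2O2

Heavy atoms from the SMILES: 11 C, 1 F, 1 I, 2 N, 2 O.
Implicit hydrogens by atom environment:
  6 × C (aromatic): 1 H each → 6
  5 × C (aromatic): no H
  1 × F: no H
  1 × I: no H
  1 × N (aromatic): no H
  1 × N (charge +1): no H
  1 × O: no H
  1 × O (charge -1): no H
  Total hydrogens = 6.
Molecular formula: C11H6FIN2O2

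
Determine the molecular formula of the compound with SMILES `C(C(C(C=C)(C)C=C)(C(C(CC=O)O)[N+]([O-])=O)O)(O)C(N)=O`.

Heavy atoms from the SMILES: 13 C, 2 N, 7 O.
Implicit hydrogens by atom environment:
  6 × C: 1 H each → 6
  3 × C: 2 H each → 6
  3 × C: no H
  3 × O: 1 H each → 3
  3 × O: no H
  1 × C: 3 H
  1 × N: 2 H
  1 × N (charge +1): no H
  1 × O (charge -1): no H
  Total hydrogens = 20.
Molecular formula: C13H20N2O7

C13H20N2O7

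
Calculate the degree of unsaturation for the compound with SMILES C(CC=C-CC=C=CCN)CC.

3

Molecular formula from the SMILES: C11H19N.
DoU = (2C + 2 + N − H − X)/2 = (2·11 + 2 + 1 − 19 − 0)/2 = 6/2 = 3.
(Structurally: 0 ring(s) + 3 π bond(s) = 3.)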